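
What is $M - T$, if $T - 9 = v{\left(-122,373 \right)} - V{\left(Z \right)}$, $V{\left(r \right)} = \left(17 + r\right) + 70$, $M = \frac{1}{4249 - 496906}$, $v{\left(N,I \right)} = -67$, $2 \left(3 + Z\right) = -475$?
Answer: $- \frac{94097489}{985314} \approx -95.5$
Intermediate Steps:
$Z = - \frac{481}{2}$ ($Z = -3 + \frac{1}{2} \left(-475\right) = -3 - \frac{475}{2} = - \frac{481}{2} \approx -240.5$)
$M = - \frac{1}{492657}$ ($M = \frac{1}{-492657} = - \frac{1}{492657} \approx -2.0298 \cdot 10^{-6}$)
$V{\left(r \right)} = 87 + r$
$T = \frac{191}{2}$ ($T = 9 - - \frac{173}{2} = 9 + \left(-67 + \frac{307}{2}\right) = 9 + \frac{173}{2} = \frac{191}{2} \approx 95.5$)
$M - T = - \frac{1}{492657} - \frac{191}{2} = - \frac{94097489}{985314}$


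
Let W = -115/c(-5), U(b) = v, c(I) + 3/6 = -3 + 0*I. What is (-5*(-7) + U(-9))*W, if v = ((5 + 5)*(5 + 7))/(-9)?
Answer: 14950/21 ≈ 711.90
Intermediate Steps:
c(I) = -7/2 (c(I) = -½ + (-3 + 0*I) = -½ + (-3 + 0) = -½ - 3 = -7/2)
v = -40/3 (v = (10*12)*(-⅑) = 120*(-⅑) = -40/3 ≈ -13.333)
U(b) = -40/3
W = 230/7 (W = -115/(-7/2) = -115*(-2/7) = 230/7 ≈ 32.857)
(-5*(-7) + U(-9))*W = (-5*(-7) - 40/3)*(230/7) = (35 - 40/3)*(230/7) = (65/3)*(230/7) = 14950/21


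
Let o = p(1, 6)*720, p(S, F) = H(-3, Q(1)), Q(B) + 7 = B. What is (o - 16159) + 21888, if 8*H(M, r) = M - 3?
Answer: 5189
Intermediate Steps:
Q(B) = -7 + B
H(M, r) = -3/8 + M/8 (H(M, r) = (M - 3)/8 = (-3 + M)/8 = -3/8 + M/8)
p(S, F) = -¾ (p(S, F) = -3/8 + (⅛)*(-3) = -3/8 - 3/8 = -¾)
o = -540 (o = -¾*720 = -540)
(o - 16159) + 21888 = (-540 - 16159) + 21888 = -16699 + 21888 = 5189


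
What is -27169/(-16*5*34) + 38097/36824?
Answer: 138011887/12520160 ≈ 11.023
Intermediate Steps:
-27169/(-16*5*34) + 38097/36824 = -27169/((-80*34)) + 38097*(1/36824) = -27169/(-2720) + 38097/36824 = -27169*(-1/2720) + 38097/36824 = 27169/2720 + 38097/36824 = 138011887/12520160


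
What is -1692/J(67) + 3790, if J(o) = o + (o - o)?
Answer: 252238/67 ≈ 3764.7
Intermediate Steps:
J(o) = o (J(o) = o + 0 = o)
-1692/J(67) + 3790 = -1692/67 + 3790 = 252238/67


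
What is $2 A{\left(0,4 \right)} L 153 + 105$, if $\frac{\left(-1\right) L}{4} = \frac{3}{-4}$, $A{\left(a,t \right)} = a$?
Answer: $105$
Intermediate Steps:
$L = 3$ ($L = - 4 \frac{3}{-4} = - 4 \cdot 3 \left(- \frac{1}{4}\right) = \left(-4\right) \left(- \frac{3}{4}\right) = 3$)
$2 A{\left(0,4 \right)} L 153 + 105 = 2 \cdot 0 \cdot 3 \cdot 153 + 105 = 0 \cdot 3 \cdot 153 + 105 = 0 \cdot 153 + 105 = 0 + 105 = 105$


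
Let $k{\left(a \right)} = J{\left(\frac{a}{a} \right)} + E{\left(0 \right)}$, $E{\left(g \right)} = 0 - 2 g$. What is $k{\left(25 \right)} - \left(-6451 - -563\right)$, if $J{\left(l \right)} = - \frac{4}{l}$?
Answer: $5884$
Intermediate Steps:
$E{\left(g \right)} = - 2 g$
$k{\left(a \right)} = -4$ ($k{\left(a \right)} = - \frac{4}{a \frac{1}{a}} - 0 = - \frac{4}{1} + 0 = \left(-4\right) 1 + 0 = -4 + 0 = -4$)
$k{\left(25 \right)} - \left(-6451 - -563\right) = -4 - \left(-6451 - -563\right) = -4 - \left(-6451 + 563\right) = -4 - -5888 = -4 + 5888 = 5884$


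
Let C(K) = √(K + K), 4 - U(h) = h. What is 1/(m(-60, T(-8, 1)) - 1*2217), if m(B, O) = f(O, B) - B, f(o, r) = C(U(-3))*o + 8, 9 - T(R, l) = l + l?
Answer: -307/659645 - √14/659645 ≈ -0.00047107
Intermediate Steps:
U(h) = 4 - h
C(K) = √2*√K (C(K) = √(2*K) = √2*√K)
T(R, l) = 9 - 2*l (T(R, l) = 9 - (l + l) = 9 - 2*l)
f(o, r) = 8 + o*√14 (f(o, r) = (√2*√(4 - 1*(-3)))*o + 8 = (√2*√(4 + 3))*o + 8 = (√2*√7)*o + 8 = √14*o + 8 = o*√14 + 8 = 8 + o*√14)
m(B, O) = 8 - B + O*√14 (m(B, O) = (8 + O*√14) - B = 8 - B + O*√14)
1/(m(-60, T(-8, 1)) - 1*2217) = 1/((8 - 1*(-60) + (9 - 2*1)*√14) - 1*2217) = 1/((8 + 60 + (9 - 2)*√14) - 2217) = 1/((8 + 60 + 7*√14) - 2217) = 1/((68 + 7*√14) - 2217) = 1/(-2149 + 7*√14)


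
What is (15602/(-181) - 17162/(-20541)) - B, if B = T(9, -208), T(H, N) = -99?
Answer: 50699819/3717921 ≈ 13.637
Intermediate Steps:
B = -99
(15602/(-181) - 17162/(-20541)) - B = (15602/(-181) - 17162/(-20541)) - 1*(-99) = (15602*(-1/181) - 17162*(-1/20541)) + 99 = (-15602/181 + 17162/20541) + 99 = -317374360/3717921 + 99 = 50699819/3717921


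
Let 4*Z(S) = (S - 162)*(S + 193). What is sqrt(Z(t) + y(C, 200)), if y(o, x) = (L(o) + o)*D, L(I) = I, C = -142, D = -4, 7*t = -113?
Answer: I*sqrt(1321130)/14 ≈ 82.1*I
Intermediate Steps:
t = -113/7 (t = (1/7)*(-113) = -113/7 ≈ -16.143)
Z(S) = (-162 + S)*(193 + S)/4 (Z(S) = ((S - 162)*(S + 193))/4 = ((-162 + S)*(193 + S))/4 = (-162 + S)*(193 + S)/4)
y(o, x) = -8*o (y(o, x) = (o + o)*(-4) = (2*o)*(-4) = -8*o)
sqrt(Z(t) + y(C, 200)) = sqrt((-15633/2 + (-113/7)**2/4 + (31/4)*(-113/7)) - 8*(-142)) = sqrt((-15633/2 + (1/4)*(12769/49) - 3503/28) + 1136) = sqrt((-15633/2 + 12769/196 - 3503/28) + 1136) = sqrt(-771893/98 + 1136) = sqrt(-660565/98) = I*sqrt(1321130)/14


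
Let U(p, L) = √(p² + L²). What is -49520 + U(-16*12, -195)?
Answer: -49520 + 3*√8321 ≈ -49246.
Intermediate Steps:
U(p, L) = √(L² + p²)
-49520 + U(-16*12, -195) = -49520 + √((-195)² + (-16*12)²) = -49520 + √(38025 + (-192)²) = -49520 + √(38025 + 36864) = -49520 + √74889 = -49520 + 3*√8321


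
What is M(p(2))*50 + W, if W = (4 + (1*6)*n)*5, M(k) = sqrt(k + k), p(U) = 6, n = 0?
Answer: 20 + 100*sqrt(3) ≈ 193.21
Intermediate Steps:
M(k) = sqrt(2)*sqrt(k) (M(k) = sqrt(2*k) = sqrt(2)*sqrt(k))
W = 20 (W = (4 + (1*6)*0)*5 = (4 + 6*0)*5 = (4 + 0)*5 = 4*5 = 20)
M(p(2))*50 + W = (sqrt(2)*sqrt(6))*50 + 20 = (2*sqrt(3))*50 + 20 = 100*sqrt(3) + 20 = 20 + 100*sqrt(3)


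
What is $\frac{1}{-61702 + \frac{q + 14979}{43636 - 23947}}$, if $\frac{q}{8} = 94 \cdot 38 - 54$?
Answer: $- \frac{19689}{1214807555} \approx -1.6208 \cdot 10^{-5}$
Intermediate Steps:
$q = 28144$ ($q = 8 \left(94 \cdot 38 - 54\right) = 8 \left(3572 - 54\right) = 8 \cdot 3518 = 28144$)
$\frac{1}{-61702 + \frac{q + 14979}{43636 - 23947}} = \frac{1}{-61702 + \frac{28144 + 14979}{43636 - 23947}} = \frac{1}{-61702 + \frac{43123}{19689}} = \frac{1}{- \frac{1214807555}{19689}} = - \frac{19689}{1214807555}$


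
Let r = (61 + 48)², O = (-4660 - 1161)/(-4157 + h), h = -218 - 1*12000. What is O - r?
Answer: -194545554/16375 ≈ -11881.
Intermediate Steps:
h = -12218 (h = -218 - 12000 = -12218)
O = 5821/16375 (O = (-4660 - 1161)/(-4157 - 12218) = -5821/(-16375) = -5821*(-1/16375) = 5821/16375 ≈ 0.35548)
r = 11881 (r = 109² = 11881)
O - r = 5821/16375 - 1*11881 = 5821/16375 - 11881 = -194545554/16375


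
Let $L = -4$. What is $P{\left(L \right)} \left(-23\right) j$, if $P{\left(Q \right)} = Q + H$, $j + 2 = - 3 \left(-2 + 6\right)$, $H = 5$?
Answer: $322$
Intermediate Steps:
$j = -14$ ($j = -2 - 3 \left(-2 + 6\right) = -2 - 12 = -14$)
$P{\left(Q \right)} = 5 + Q$ ($P{\left(Q \right)} = Q + 5 = 5 + Q$)
$P{\left(L \right)} \left(-23\right) j = \left(5 - 4\right) \left(-23\right) \left(-14\right) = 1 \left(-23\right) \left(-14\right) = \left(-23\right) \left(-14\right) = 322$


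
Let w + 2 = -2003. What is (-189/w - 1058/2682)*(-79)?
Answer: 63768484/2688705 ≈ 23.717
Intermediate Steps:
w = -2005 (w = -2 - 2003 = -2005)
(-189/w - 1058/2682)*(-79) = (-189/(-2005) - 1058/2682)*(-79) = (-189*(-1/2005) - 1058*1/2682)*(-79) = (189/2005 - 529/1341)*(-79) = -807196/2688705*(-79) = 63768484/2688705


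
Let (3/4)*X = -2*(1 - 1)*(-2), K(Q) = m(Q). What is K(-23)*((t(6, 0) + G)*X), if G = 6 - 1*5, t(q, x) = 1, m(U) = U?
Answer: 0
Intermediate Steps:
K(Q) = Q
G = 1 (G = 6 - 5 = 1)
X = 0 (X = 4*(-2*(1 - 1)*(-2))/3 = 4*(-0*(-2))/3 = 4*(-2*0)/3 = (4/3)*0 = 0)
K(-23)*((t(6, 0) + G)*X) = -23*(1 + 1)*0 = -46*0 = -23*0 = 0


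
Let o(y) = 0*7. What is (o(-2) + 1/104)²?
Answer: 1/10816 ≈ 9.2456e-5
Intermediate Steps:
o(y) = 0
(o(-2) + 1/104)² = (0 + 1/104)² = (1/104)² = 1/10816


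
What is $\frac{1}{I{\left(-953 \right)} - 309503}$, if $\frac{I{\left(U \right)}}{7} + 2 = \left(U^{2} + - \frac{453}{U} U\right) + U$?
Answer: $\frac{1}{6038104} \approx 1.6561 \cdot 10^{-7}$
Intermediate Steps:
$I{\left(U \right)} = -3185 + 7 U + 7 U^{2}$ ($I{\left(U \right)} = -14 + 7 \left(\left(U^{2} + - \frac{453}{U} U\right) + U\right) = -14 + 7 \left(\left(U^{2} - 453\right) + U\right) = -14 + 7 \left(\left(-453 + U^{2}\right) + U\right) = -14 + 7 \left(-453 + U + U^{2}\right) = -14 + \left(-3171 + 7 U + 7 U^{2}\right) = -3185 + 7 U + 7 U^{2}$)
$\frac{1}{I{\left(-953 \right)} - 309503} = \frac{1}{\left(-3185 + 7 \left(-953\right) + 7 \left(-953\right)^{2}\right) - 309503} = \frac{1}{\left(-3185 - 6671 + 7 \cdot 908209\right) - 309503} = \frac{1}{\left(-3185 - 6671 + 6357463\right) - 309503} = \frac{1}{6347607 - 309503} = \frac{1}{6038104}$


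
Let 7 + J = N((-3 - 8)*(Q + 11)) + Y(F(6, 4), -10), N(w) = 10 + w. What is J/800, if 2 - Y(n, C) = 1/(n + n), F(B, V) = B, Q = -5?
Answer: -733/9600 ≈ -0.076354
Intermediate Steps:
Y(n, C) = 2 - 1/(2*n) (Y(n, C) = 2 - 1/(n + n) = 2 - 1/(2*n))
J = -733/12 (J = -7 + ((10 + (-3 - 8)*(-5 + 11)) + (2 - ½/6)) = -7 + ((10 - 11*6) + (2 - ½*⅙)) = -7 + ((10 - 66) + (2 - 1/12)) = -7 + (-56 + 23/12) = -7 - 649/12 = -733/12 ≈ -61.083)
J/800 = -733/12/800 = -733/12*1/800 = -733/9600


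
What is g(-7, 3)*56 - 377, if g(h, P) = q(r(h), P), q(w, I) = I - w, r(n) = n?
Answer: 183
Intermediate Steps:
g(h, P) = P - h
g(-7, 3)*56 - 377 = (3 - 1*(-7))*56 - 377 = (3 + 7)*56 - 377 = 10*56 - 377 = 560 - 377 = 183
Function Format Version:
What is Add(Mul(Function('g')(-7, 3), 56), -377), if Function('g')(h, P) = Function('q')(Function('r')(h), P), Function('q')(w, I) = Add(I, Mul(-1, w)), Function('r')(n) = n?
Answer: 183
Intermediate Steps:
Function('g')(h, P) = Add(P, Mul(-1, h))
Add(Mul(Function('g')(-7, 3), 56), -377) = Add(Mul(Add(3, Mul(-1, -7)), 56), -377) = Add(Mul(Add(3, 7), 56), -377) = Add(Mul(10, 56), -377) = Add(560, -377) = 183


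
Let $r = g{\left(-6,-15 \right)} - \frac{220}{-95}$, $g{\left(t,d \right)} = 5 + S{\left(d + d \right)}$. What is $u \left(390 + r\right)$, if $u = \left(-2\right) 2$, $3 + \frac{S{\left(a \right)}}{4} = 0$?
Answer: $- \frac{29284}{19} \approx -1541.3$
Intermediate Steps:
$S{\left(a \right)} = -12$ ($S{\left(a \right)} = -12 + 4 \cdot 0 = -12 + 0 = -12$)
$u = -4$
$g{\left(t,d \right)} = -7$ ($g{\left(t,d \right)} = 5 - 12 = -7$)
$r = - \frac{89}{19}$ ($r = -7 - \frac{220}{-95} = -7 - - \frac{44}{19} = -7 + \frac{44}{19} = - \frac{89}{19} \approx -4.6842$)
$u \left(390 + r\right) = - 4 \left(390 - \frac{89}{19}\right) = \left(-4\right) \frac{7321}{19} = - \frac{29284}{19}$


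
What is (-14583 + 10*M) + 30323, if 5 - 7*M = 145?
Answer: 15540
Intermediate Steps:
M = -20 (M = 5/7 - 1/7*145 = 5/7 - 145/7 = -20)
(-14583 + 10*M) + 30323 = (-14583 + 10*(-20)) + 30323 = (-14583 - 200) + 30323 = -14783 + 30323 = 15540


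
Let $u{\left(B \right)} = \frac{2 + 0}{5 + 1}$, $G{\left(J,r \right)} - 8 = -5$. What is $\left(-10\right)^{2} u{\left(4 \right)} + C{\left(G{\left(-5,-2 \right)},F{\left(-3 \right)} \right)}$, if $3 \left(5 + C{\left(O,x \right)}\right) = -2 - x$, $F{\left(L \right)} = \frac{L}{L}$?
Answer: $\frac{82}{3} \approx 27.333$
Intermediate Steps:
$G{\left(J,r \right)} = 3$ ($G{\left(J,r \right)} = 8 - 5 = 3$)
$F{\left(L \right)} = 1$
$C{\left(O,x \right)} = - \frac{17}{3} - \frac{x}{3}$ ($C{\left(O,x \right)} = -5 + \frac{-2 - x}{3} = -5 - \left(\frac{2}{3} + \frac{x}{3}\right) = - \frac{17}{3} - \frac{x}{3}$)
$u{\left(B \right)} = \frac{1}{3}$ ($u{\left(B \right)} = \frac{2}{6} = 2 \cdot \frac{1}{6} = \frac{1}{3}$)
$\left(-10\right)^{2} u{\left(4 \right)} + C{\left(G{\left(-5,-2 \right)},F{\left(-3 \right)} \right)} = \left(-10\right)^{2} \cdot \frac{1}{3} - 6 = 100 \cdot \frac{1}{3} - 6 = \frac{100}{3} - 6 = \frac{82}{3}$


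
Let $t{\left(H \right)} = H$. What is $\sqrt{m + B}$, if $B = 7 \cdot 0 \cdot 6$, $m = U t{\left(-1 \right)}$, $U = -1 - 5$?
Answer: $\sqrt{6} \approx 2.4495$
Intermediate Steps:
$U = -6$ ($U = -1 - 5 = -6$)
$m = 6$ ($m = \left(-6\right) \left(-1\right) = 6$)
$B = 0$ ($B = 0 \cdot 6 = 0$)
$\sqrt{m + B} = \sqrt{6 + 0} = \sqrt{6}$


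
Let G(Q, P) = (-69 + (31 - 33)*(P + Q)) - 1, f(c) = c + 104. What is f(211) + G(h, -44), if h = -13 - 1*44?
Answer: 447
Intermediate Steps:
f(c) = 104 + c
h = -57 (h = -13 - 44 = -57)
G(Q, P) = -70 - 2*P - 2*Q (G(Q, P) = (-69 - 2*(P + Q)) - 1 = (-69 + (-2*P - 2*Q)) - 1 = (-69 - 2*P - 2*Q) - 1 = -70 - 2*P - 2*Q)
f(211) + G(h, -44) = (104 + 211) + (-70 - 2*(-44) - 2*(-57)) = 315 + (-70 + 88 + 114) = 315 + 132 = 447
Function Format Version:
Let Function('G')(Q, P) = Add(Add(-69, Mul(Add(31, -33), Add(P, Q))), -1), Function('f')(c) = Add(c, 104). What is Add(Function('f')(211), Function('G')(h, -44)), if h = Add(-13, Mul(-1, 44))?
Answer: 447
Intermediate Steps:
Function('f')(c) = Add(104, c)
h = -57 (h = Add(-13, -44) = -57)
Function('G')(Q, P) = Add(-70, Mul(-2, P), Mul(-2, Q)) (Function('G')(Q, P) = Add(Add(-69, Mul(-2, Add(P, Q))), -1) = Add(Add(-69, Add(Mul(-2, P), Mul(-2, Q))), -1) = Add(Add(-69, Mul(-2, P), Mul(-2, Q)), -1) = Add(-70, Mul(-2, P), Mul(-2, Q)))
Add(Function('f')(211), Function('G')(h, -44)) = Add(Add(104, 211), Add(-70, Mul(-2, -44), Mul(-2, -57))) = Add(315, Add(-70, 88, 114)) = Add(315, 132) = 447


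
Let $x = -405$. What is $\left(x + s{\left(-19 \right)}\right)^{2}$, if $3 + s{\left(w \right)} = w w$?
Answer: $2209$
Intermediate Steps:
$s{\left(w \right)} = -3 + w^{2}$ ($s{\left(w \right)} = -3 + w w = -3 + w^{2}$)
$\left(x + s{\left(-19 \right)}\right)^{2} = \left(-405 - \left(3 - \left(-19\right)^{2}\right)\right)^{2} = \left(-405 + \left(-3 + 361\right)\right)^{2} = \left(-405 + 358\right)^{2} = \left(-47\right)^{2} = 2209$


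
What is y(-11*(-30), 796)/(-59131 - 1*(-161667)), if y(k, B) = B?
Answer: 199/25634 ≈ 0.0077631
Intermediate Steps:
y(-11*(-30), 796)/(-59131 - 1*(-161667)) = 796/(-59131 - 1*(-161667)) = 796/(-59131 + 161667) = 796/102536 = 796*(1/102536) = 199/25634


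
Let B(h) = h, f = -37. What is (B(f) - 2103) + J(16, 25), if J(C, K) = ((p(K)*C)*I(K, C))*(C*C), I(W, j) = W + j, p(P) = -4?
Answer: -673884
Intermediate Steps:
J(C, K) = -4*C³*(C + K) (J(C, K) = ((-4*C)*(K + C))*(C*C) = ((-4*C)*(C + K))*C² = (-4*C*(C + K))*C² = -4*C³*(C + K))
(B(f) - 2103) + J(16, 25) = (-37 - 2103) + 4*16³*(-1*16 - 1*25) = -2140 + 4*4096*(-16 - 25) = -2140 + 4*4096*(-41) = -2140 - 671744 = -673884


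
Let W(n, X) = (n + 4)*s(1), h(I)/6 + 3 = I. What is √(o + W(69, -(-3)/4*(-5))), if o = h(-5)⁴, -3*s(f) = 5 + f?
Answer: 11*√43870 ≈ 2304.0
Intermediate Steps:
h(I) = -18 + 6*I
s(f) = -5/3 - f/3 (s(f) = -(5 + f)/3 = -5/3 - f/3)
o = 5308416 (o = (-18 + 6*(-5))⁴ = (-18 - 30)⁴ = (-48)⁴ = 5308416)
W(n, X) = -8 - 2*n (W(n, X) = (n + 4)*(-5/3 - ⅓*1) = (4 + n)*(-5/3 - ⅓) = (4 + n)*(-2) = -8 - 2*n)
√(o + W(69, -(-3)/4*(-5))) = √(5308416 + (-8 - 2*69)) = √(5308416 + (-8 - 138)) = √(5308416 - 146) = √5308270 = 11*√43870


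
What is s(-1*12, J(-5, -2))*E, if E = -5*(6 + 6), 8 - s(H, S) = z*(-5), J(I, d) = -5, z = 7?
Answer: -2580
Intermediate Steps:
s(H, S) = 43 (s(H, S) = 8 - 7*(-5) = 8 - 1*(-35) = 8 + 35 = 43)
E = -60 (E = -5*12 = -60)
s(-1*12, J(-5, -2))*E = 43*(-60) = -2580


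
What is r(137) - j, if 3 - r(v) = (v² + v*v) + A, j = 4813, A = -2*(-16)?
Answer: -42380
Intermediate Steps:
A = 32
r(v) = -29 - 2*v² (r(v) = 3 - ((v² + v*v) + 32) = 3 - ((v² + v²) + 32) = 3 - (2*v² + 32) = 3 - (32 + 2*v²) = 3 + (-32 - 2*v²) = -29 - 2*v²)
r(137) - j = (-29 - 2*137²) - 1*4813 = (-29 - 2*18769) - 4813 = (-29 - 37538) - 4813 = -37567 - 4813 = -42380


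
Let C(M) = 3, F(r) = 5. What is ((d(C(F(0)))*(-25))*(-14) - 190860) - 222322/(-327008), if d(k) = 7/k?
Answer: -93218202037/490512 ≈ -1.9004e+5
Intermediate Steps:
((d(C(F(0)))*(-25))*(-14) - 190860) - 222322/(-327008) = (((7/3)*(-25))*(-14) - 190860) - 222322/(-327008) = (((7*(⅓))*(-25))*(-14) - 190860) - 222322*(-1/327008) = (((7/3)*(-25))*(-14) - 190860) + 111161/163504 = (-175/3*(-14) - 190860) + 111161/163504 = (2450/3 - 190860) + 111161/163504 = -570130/3 + 111161/163504 = -93218202037/490512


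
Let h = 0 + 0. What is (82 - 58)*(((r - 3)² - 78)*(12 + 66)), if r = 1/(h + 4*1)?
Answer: -131859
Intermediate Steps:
h = 0
r = ¼ (r = 1/(0 + 4*1) = 1/(0 + 4) = 1/4 = ¼ ≈ 0.25000)
(82 - 58)*(((r - 3)² - 78)*(12 + 66)) = (82 - 58)*(((¼ - 3)² - 78)*(12 + 66)) = 24*(((-11/4)² - 78)*78) = 24*((121/16 - 78)*78) = 24*(-1127/16*78) = 24*(-43953/8) = -131859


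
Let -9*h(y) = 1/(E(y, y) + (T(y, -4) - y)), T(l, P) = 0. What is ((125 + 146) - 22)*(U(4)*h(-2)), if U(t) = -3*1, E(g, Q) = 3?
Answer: 83/5 ≈ 16.600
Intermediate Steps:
U(t) = -3
h(y) = -1/(9*(3 - y)) (h(y) = -1/(9*(3 + (0 - y))) = -1/(9*(3 - y)))
((125 + 146) - 22)*(U(4)*h(-2)) = ((125 + 146) - 22)*(-1/(3*(-3 - 2))) = (271 - 22)*(-1/(3*(-5))) = 249*(-(-1)/(3*5)) = 249*(-3*(-1/45)) = 249*(1/15) = 83/5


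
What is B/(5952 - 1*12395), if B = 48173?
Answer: -48173/6443 ≈ -7.4768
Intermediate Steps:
B/(5952 - 1*12395) = 48173/(5952 - 1*12395) = 48173/(5952 - 12395) = 48173/(-6443) = 48173*(-1/6443) = -48173/6443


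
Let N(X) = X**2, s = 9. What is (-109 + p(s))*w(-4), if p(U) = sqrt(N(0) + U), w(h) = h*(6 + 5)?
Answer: 4664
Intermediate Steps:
w(h) = 11*h (w(h) = h*11 = 11*h)
p(U) = sqrt(U) (p(U) = sqrt(0**2 + U) = sqrt(0 + U) = sqrt(U))
(-109 + p(s))*w(-4) = (-109 + sqrt(9))*(11*(-4)) = (-109 + 3)*(-44) = -106*(-44) = 4664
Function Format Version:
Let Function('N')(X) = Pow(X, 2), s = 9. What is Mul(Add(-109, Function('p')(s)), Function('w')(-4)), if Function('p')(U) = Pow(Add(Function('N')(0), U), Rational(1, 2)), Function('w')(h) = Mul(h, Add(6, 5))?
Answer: 4664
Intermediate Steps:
Function('w')(h) = Mul(11, h) (Function('w')(h) = Mul(h, 11) = Mul(11, h))
Function('p')(U) = Pow(U, Rational(1, 2)) (Function('p')(U) = Pow(Add(Pow(0, 2), U), Rational(1, 2)) = Pow(Add(0, U), Rational(1, 2)) = Pow(U, Rational(1, 2)))
Mul(Add(-109, Function('p')(s)), Function('w')(-4)) = Mul(Add(-109, Pow(9, Rational(1, 2))), Mul(11, -4)) = Mul(Add(-109, 3), -44) = Mul(-106, -44) = 4664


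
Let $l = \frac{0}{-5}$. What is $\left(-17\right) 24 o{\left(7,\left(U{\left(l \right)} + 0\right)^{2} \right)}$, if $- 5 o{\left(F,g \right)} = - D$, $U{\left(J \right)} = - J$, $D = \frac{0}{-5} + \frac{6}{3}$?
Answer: $- \frac{816}{5} \approx -163.2$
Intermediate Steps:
$l = 0$ ($l = 0 \left(- \frac{1}{5}\right) = 0$)
$D = 2$ ($D = 0 \left(- \frac{1}{5}\right) + 6 \cdot \frac{1}{3} = 0 + 2 = 2$)
$o{\left(F,g \right)} = \frac{2}{5}$ ($o{\left(F,g \right)} = - \frac{\left(-1\right) 2}{5} = \left(- \frac{1}{5}\right) \left(-2\right) = \frac{2}{5}$)
$\left(-17\right) 24 o{\left(7,\left(U{\left(l \right)} + 0\right)^{2} \right)} = \left(-17\right) 24 \cdot \frac{2}{5} = \left(-408\right) \frac{2}{5} = - \frac{816}{5}$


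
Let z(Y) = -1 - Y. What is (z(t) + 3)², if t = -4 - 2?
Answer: 64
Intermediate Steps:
t = -6
(z(t) + 3)² = ((-1 - 1*(-6)) + 3)² = ((-1 + 6) + 3)² = (5 + 3)² = 8² = 64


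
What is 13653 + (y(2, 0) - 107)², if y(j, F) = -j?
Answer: 25534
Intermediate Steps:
13653 + (y(2, 0) - 107)² = 13653 + (-1*2 - 107)² = 13653 + (-2 - 107)² = 13653 + (-109)² = 13653 + 11881 = 25534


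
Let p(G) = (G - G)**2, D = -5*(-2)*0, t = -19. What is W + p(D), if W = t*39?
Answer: -741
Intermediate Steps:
D = 0 (D = 10*0 = 0)
p(G) = 0 (p(G) = 0**2 = 0)
W = -741 (W = -19*39 = -741)
W + p(D) = -741 + 0 = -741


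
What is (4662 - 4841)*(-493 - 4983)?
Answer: 980204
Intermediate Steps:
(4662 - 4841)*(-493 - 4983) = -179*(-5476) = 980204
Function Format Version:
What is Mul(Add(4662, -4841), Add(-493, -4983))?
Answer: 980204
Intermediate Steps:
Mul(Add(4662, -4841), Add(-493, -4983)) = Mul(-179, -5476) = 980204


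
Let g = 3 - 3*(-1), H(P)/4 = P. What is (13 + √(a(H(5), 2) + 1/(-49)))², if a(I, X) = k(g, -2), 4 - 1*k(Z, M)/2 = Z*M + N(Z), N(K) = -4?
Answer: (91 + √1959)²/49 ≈ 373.38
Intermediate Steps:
H(P) = 4*P
g = 6 (g = 3 + 3 = 6)
k(Z, M) = 16 - 2*M*Z (k(Z, M) = 8 - 2*(Z*M - 4) = 8 - 2*(M*Z - 4) = 8 - 2*(-4 + M*Z) = 8 + (8 - 2*M*Z) = 16 - 2*M*Z)
a(I, X) = 40 (a(I, X) = 16 - 2*(-2)*6 = 16 + 24 = 40)
(13 + √(a(H(5), 2) + 1/(-49)))² = (13 + √(40 + 1/(-49)))² = (13 + √(40 - 1/49))² = (13 + √(1959/49))² = (13 + √1959/7)²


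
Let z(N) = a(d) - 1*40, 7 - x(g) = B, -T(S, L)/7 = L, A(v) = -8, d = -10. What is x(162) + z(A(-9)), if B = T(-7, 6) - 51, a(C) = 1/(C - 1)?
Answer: 659/11 ≈ 59.909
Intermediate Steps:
T(S, L) = -7*L
a(C) = 1/(-1 + C)
B = -93 (B = -7*6 - 51 = -42 - 51 = -93)
x(g) = 100 (x(g) = 7 - 1*(-93) = 7 + 93 = 100)
z(N) = -441/11 (z(N) = 1/(-1 - 10) - 1*40 = 1/(-11) - 40 = -1/11 - 40 = -441/11)
x(162) + z(A(-9)) = 100 - 441/11 = 659/11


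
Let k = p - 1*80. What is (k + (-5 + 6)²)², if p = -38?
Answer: 13689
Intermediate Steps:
k = -118 (k = -38 - 1*80 = -38 - 80 = -118)
(k + (-5 + 6)²)² = (-118 + (-5 + 6)²)² = (-118 + 1²)² = (-118 + 1)² = (-117)² = 13689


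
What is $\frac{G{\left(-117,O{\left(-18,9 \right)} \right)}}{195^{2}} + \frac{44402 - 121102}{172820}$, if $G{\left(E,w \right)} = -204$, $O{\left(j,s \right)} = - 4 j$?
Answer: $- \frac{49196213}{109524675} \approx -0.44918$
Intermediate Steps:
$\frac{G{\left(-117,O{\left(-18,9 \right)} \right)}}{195^{2}} + \frac{44402 - 121102}{172820} = - \frac{204}{195^{2}} + \frac{44402 - 121102}{172820} = - \frac{204}{38025} - \frac{3835}{8641} = \left(-204\right) \frac{1}{38025} - \frac{3835}{8641} = - \frac{68}{12675} - \frac{3835}{8641} = - \frac{49196213}{109524675}$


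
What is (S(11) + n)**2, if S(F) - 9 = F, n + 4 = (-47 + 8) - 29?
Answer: 2704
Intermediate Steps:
n = -72 (n = -4 + ((-47 + 8) - 29) = -4 + (-39 - 29) = -4 - 68 = -72)
S(F) = 9 + F
(S(11) + n)**2 = ((9 + 11) - 72)**2 = (20 - 72)**2 = (-52)**2 = 2704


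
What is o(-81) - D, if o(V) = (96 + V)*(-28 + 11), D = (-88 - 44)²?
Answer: -17679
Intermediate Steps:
D = 17424 (D = (-132)² = 17424)
o(V) = -1632 - 17*V (o(V) = (96 + V)*(-17) = -1632 - 17*V)
o(-81) - D = (-1632 - 17*(-81)) - 1*17424 = (-1632 + 1377) - 17424 = -255 - 17424 = -17679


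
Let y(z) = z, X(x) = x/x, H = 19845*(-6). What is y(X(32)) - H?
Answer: 119071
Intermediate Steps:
H = -119070
X(x) = 1
y(X(32)) - H = 1 - 1*(-119070) = 1 + 119070 = 119071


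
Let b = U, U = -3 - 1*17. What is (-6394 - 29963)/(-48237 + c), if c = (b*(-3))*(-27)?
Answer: 12119/16619 ≈ 0.72923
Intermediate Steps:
U = -20 (U = -3 - 17 = -20)
b = -20
c = -1620 (c = -20*(-3)*(-27) = 60*(-27) = -1620)
(-6394 - 29963)/(-48237 + c) = (-6394 - 29963)/(-48237 - 1620) = -36357/(-49857) = -36357*(-1/49857) = 12119/16619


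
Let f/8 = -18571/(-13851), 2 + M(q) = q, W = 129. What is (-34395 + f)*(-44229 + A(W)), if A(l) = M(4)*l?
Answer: 6980492649089/4617 ≈ 1.5119e+9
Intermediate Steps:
M(q) = -2 + q
f = 148568/13851 (f = 8*(-18571/(-13851)) = 8*(-18571*(-1/13851)) = 8*(18571/13851) = 148568/13851 ≈ 10.726)
A(l) = 2*l (A(l) = (-2 + 4)*l = 2*l)
(-34395 + f)*(-44229 + A(W)) = (-34395 + 148568/13851)*(-44229 + 2*129) = -476256577*(-44229 + 258)/13851 = -476256577/13851*(-43971) = 6980492649089/4617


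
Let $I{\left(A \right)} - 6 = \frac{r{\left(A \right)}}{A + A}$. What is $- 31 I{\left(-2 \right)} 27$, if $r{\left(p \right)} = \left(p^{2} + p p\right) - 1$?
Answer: $- \frac{14229}{4} \approx -3557.3$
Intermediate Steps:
$r{\left(p \right)} = -1 + 2 p^{2}$ ($r{\left(p \right)} = \left(p^{2} + p^{2}\right) - 1 = 2 p^{2} - 1 = -1 + 2 p^{2}$)
$I{\left(A \right)} = 6 + \frac{-1 + 2 A^{2}}{2 A}$ ($I{\left(A \right)} = 6 + \frac{-1 + 2 A^{2}}{A + A} = 6 + \frac{-1 + 2 A^{2}}{2 A}$)
$- 31 I{\left(-2 \right)} 27 = - 31 \left(6 - 2 - \frac{1}{2 \left(-2\right)}\right) 27 = - 31 \left(6 - 2 - - \frac{1}{4}\right) 27 = - 31 \left(6 - 2 + \frac{1}{4}\right) 27 = \left(-31\right) \frac{17}{4} \cdot 27 = \left(- \frac{527}{4}\right) 27 = - \frac{14229}{4}$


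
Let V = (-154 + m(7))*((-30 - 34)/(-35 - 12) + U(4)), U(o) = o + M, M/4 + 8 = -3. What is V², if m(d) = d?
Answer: 71263370304/2209 ≈ 3.2260e+7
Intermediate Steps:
M = -44 (M = -32 + 4*(-3) = -32 - 12 = -44)
U(o) = -44 + o (U(o) = o - 44 = -44 + o)
V = 266952/47 (V = (-154 + 7)*((-30 - 34)/(-35 - 12) + (-44 + 4)) = -147*(-64/(-47) - 40) = -147*(-64*(-1/47) - 40) = -147*(64/47 - 40) = -147*(-1816/47) = 266952/47 ≈ 5679.8)
V² = (266952/47)² = 71263370304/2209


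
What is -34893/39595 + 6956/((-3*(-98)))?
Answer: 132582139/5820465 ≈ 22.779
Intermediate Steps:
-34893/39595 + 6956/((-3*(-98))) = -34893*1/39595 + 6956/294 = -34893/39595 + 6956*(1/294) = -34893/39595 + 3478/147 = 132582139/5820465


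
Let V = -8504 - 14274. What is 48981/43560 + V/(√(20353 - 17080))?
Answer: 16327/14520 - 22778*√3273/3273 ≈ -397.02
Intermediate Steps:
V = -22778
48981/43560 + V/(√(20353 - 17080)) = 48981/43560 - 22778/√(20353 - 17080) = 48981*(1/43560) - 22778*√3273/3273 = 16327/14520 - 22778*√3273/3273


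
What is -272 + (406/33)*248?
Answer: 91712/33 ≈ 2779.2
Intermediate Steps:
-272 + (406/33)*248 = -272 + 100688/33 = 91712/33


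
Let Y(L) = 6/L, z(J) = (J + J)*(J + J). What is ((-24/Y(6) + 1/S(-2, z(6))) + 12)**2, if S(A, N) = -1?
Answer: 169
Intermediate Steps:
z(J) = 4*J**2 (z(J) = (2*J)*(2*J) = 4*J**2)
((-24/Y(6) + 1/S(-2, z(6))) + 12)**2 = ((-24/1 + 1/(-1)) + 12)**2 = ((-24/1 + 1*(-1)) + 12)**2 = ((-24/1 - 1) + 12)**2 = ((-24*1 - 1) + 12)**2 = ((-24 - 1) + 12)**2 = (-25 + 12)**2 = (-13)**2 = 169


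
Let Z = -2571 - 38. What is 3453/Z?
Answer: -3453/2609 ≈ -1.3235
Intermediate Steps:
Z = -2609
3453/Z = 3453/(-2609) = 3453*(-1/2609) = -3453/2609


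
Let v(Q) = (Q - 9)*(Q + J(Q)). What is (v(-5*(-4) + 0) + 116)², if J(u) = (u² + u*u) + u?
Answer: 87534736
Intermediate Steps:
J(u) = u + 2*u² (J(u) = (u² + u²) + u = 2*u² + u = u + 2*u²)
v(Q) = (-9 + Q)*(Q + Q*(1 + 2*Q)) (v(Q) = (Q - 9)*(Q + Q*(1 + 2*Q)) = (-9 + Q)*(Q + Q*(1 + 2*Q)))
(v(-5*(-4) + 0) + 116)² = (2*(-5*(-4) + 0)*(-9 + (-5*(-4) + 0)² - 8*(-5*(-4) + 0)) + 116)² = (2*(20 + 0)*(-9 + (20 + 0)² - 8*(20 + 0)) + 116)² = (2*20*(-9 + 20² - 8*20) + 116)² = (2*20*(-9 + 400 - 160) + 116)² = (2*20*231 + 116)² = (9240 + 116)² = 9356² = 87534736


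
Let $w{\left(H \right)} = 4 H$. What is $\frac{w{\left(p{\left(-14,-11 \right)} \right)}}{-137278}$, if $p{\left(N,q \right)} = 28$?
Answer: $- \frac{56}{68639} \approx -0.00081586$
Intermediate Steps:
$\frac{w{\left(p{\left(-14,-11 \right)} \right)}}{-137278} = \frac{4 \cdot 28}{-137278} = 112 \left(- \frac{1}{137278}\right) = - \frac{56}{68639}$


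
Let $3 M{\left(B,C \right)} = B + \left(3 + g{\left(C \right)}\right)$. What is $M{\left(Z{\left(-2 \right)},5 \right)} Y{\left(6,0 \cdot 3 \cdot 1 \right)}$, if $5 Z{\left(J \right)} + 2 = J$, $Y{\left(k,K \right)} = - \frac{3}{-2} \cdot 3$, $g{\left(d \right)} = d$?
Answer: $\frac{54}{5} \approx 10.8$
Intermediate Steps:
$Y{\left(k,K \right)} = \frac{9}{2}$ ($Y{\left(k,K \right)} = \left(-3\right) \left(- \frac{1}{2}\right) 3 = \frac{3}{2} \cdot 3 = \frac{9}{2}$)
$Z{\left(J \right)} = - \frac{2}{5} + \frac{J}{5}$
$M{\left(B,C \right)} = 1 + \frac{B}{3} + \frac{C}{3}$ ($M{\left(B,C \right)} = \frac{B + \left(3 + C\right)}{3} = \frac{3 + B + C}{3} = 1 + \frac{B}{3} + \frac{C}{3}$)
$M{\left(Z{\left(-2 \right)},5 \right)} Y{\left(6,0 \cdot 3 \cdot 1 \right)} = \left(1 + \frac{- \frac{2}{5} + \frac{1}{5} \left(-2\right)}{3} + \frac{1}{3} \cdot 5\right) \frac{9}{2} = \left(1 + \frac{- \frac{2}{5} - \frac{2}{5}}{3} + \frac{5}{3}\right) \frac{9}{2} = \left(1 + \frac{1}{3} \left(- \frac{4}{5}\right) + \frac{5}{3}\right) \frac{9}{2} = \left(1 - \frac{4}{15} + \frac{5}{3}\right) \frac{9}{2} = \frac{12}{5} \cdot \frac{9}{2} = \frac{54}{5}$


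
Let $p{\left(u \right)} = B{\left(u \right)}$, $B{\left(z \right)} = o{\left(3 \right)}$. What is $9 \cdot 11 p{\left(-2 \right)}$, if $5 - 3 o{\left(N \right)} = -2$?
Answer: $231$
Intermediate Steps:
$o{\left(N \right)} = \frac{7}{3}$ ($o{\left(N \right)} = \frac{5}{3} - - \frac{2}{3} = \frac{5}{3} + \frac{2}{3} = \frac{7}{3}$)
$B{\left(z \right)} = \frac{7}{3}$
$p{\left(u \right)} = \frac{7}{3}$
$9 \cdot 11 p{\left(-2 \right)} = 9 \cdot 11 \cdot \frac{7}{3} = 99 \cdot \frac{7}{3} = 231$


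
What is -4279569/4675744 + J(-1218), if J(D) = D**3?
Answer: -8448752546460177/4675744 ≈ -1.8069e+9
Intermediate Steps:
-4279569/4675744 + J(-1218) = -4279569/4675744 + (-1218)**3 = -4279569*1/4675744 - 1806932232 = -4279569/4675744 - 1806932232 = -8448752546460177/4675744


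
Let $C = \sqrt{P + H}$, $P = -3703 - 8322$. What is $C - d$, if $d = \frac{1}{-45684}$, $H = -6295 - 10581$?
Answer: $\frac{1}{45684} + i \sqrt{28901} \approx 2.189 \cdot 10^{-5} + 170.0 i$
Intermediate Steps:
$H = -16876$ ($H = -6295 - 10581 = -16876$)
$P = -12025$ ($P = -3703 - 8322 = -12025$)
$C = i \sqrt{28901}$ ($C = \sqrt{-12025 - 16876} = \sqrt{-28901} = i \sqrt{28901} \approx 170.0 i$)
$d = - \frac{1}{45684} \approx -2.189 \cdot 10^{-5}$
$C - d = i \sqrt{28901} - - \frac{1}{45684} = i \sqrt{28901} + \frac{1}{45684} = \frac{1}{45684} + i \sqrt{28901}$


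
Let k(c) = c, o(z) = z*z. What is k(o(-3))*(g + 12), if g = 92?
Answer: 936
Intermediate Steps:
o(z) = z²
k(o(-3))*(g + 12) = (-3)²*(92 + 12) = 9*104 = 936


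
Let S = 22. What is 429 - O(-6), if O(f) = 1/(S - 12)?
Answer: 4289/10 ≈ 428.90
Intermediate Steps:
O(f) = 1/10 (O(f) = 1/(22 - 12) = 1/10)
429 - O(-6) = 429 - 1*1/10 = 429 - 1/10 = 4289/10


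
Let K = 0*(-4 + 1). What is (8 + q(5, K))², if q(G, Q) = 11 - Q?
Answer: 361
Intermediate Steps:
K = 0 (K = 0*(-3) = 0)
(8 + q(5, K))² = (8 + (11 - 1*0))² = (8 + (11 + 0))² = (8 + 11)² = 19² = 361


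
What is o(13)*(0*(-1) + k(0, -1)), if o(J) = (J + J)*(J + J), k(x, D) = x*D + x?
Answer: 0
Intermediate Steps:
k(x, D) = x + D*x (k(x, D) = D*x + x = x + D*x)
o(J) = 4*J² (o(J) = (2*J)*(2*J) = 4*J²)
o(13)*(0*(-1) + k(0, -1)) = (4*13²)*(0*(-1) + 0*(1 - 1)) = (4*169)*(0 + 0*0) = 676*(0 + 0) = 676*0 = 0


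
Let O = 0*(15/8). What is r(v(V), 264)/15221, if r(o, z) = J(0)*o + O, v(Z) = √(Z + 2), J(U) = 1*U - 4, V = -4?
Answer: -4*I*√2/15221 ≈ -0.00037165*I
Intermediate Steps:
J(U) = -4 + U (J(U) = U - 4 = -4 + U)
v(Z) = √(2 + Z)
O = 0 (O = 0*(15*(⅛)) = 0*(15/8) = 0)
r(o, z) = -4*o (r(o, z) = (-4 + 0)*o + 0 = -4*o + 0 = -4*o)
r(v(V), 264)/15221 = -4*√(2 - 4)/15221 = -4*I*√2*(1/15221) = -4*I*√2/15221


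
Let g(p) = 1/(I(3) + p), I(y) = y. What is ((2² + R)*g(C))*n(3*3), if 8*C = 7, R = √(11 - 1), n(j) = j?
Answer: 288/31 + 72*√10/31 ≈ 16.635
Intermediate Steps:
R = √10 ≈ 3.1623
C = 7/8 (C = (⅛)*7 = 7/8 ≈ 0.87500)
g(p) = 1/(3 + p)
((2² + R)*g(C))*n(3*3) = ((2² + √10)/(3 + 7/8))*(3*3) = ((4 + √10)/(31/8))*9 = ((4 + √10)*(8/31))*9 = (32/31 + 8*√10/31)*9 = 288/31 + 72*√10/31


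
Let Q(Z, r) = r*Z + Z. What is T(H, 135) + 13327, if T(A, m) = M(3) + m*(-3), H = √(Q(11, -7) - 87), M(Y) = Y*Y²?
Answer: 12949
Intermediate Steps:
Q(Z, r) = Z + Z*r (Q(Z, r) = Z*r + Z = Z + Z*r)
M(Y) = Y³
H = 3*I*√17 (H = √(11*(1 - 7) - 87) = √(11*(-6) - 87) = √(-66 - 87) = √(-153) = 3*I*√17 ≈ 12.369*I)
T(A, m) = 27 - 3*m (T(A, m) = 3³ + m*(-3) = 27 - 3*m)
T(H, 135) + 13327 = (27 - 3*135) + 13327 = (27 - 405) + 13327 = -378 + 13327 = 12949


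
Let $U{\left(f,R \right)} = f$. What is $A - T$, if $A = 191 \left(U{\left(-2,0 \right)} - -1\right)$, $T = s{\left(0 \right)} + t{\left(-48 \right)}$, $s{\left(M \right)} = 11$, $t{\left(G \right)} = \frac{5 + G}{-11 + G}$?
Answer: $- \frac{11961}{59} \approx -202.73$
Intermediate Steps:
$t{\left(G \right)} = \frac{5 + G}{-11 + G}$
$T = \frac{692}{59}$ ($T = 11 + \frac{5 - 48}{-11 - 48} = 11 + \frac{1}{-59} \left(-43\right) = 11 - - \frac{43}{59} = 11 + \frac{43}{59} = \frac{692}{59} \approx 11.729$)
$A = -191$ ($A = 191 \left(-2 - -1\right) = 191 \left(-2 + 1\right) = 191 \left(-1\right) = -191$)
$A - T = -191 - \frac{692}{59} = - \frac{11961}{59}$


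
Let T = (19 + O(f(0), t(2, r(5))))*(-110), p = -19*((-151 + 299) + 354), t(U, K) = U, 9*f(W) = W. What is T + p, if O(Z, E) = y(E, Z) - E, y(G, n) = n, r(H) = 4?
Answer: -11408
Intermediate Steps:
f(W) = W/9
O(Z, E) = Z - E
p = -9538 (p = -19*(148 + 354) = -19*502 = -9538)
T = -1870 (T = (19 + ((1/9)*0 - 1*2))*(-110) = (19 + (0 - 2))*(-110) = (19 - 2)*(-110) = 17*(-110) = -1870)
T + p = -1870 - 9538 = -11408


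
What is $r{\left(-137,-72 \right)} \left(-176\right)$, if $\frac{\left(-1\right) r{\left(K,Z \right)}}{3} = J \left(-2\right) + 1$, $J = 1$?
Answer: $-528$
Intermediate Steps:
$r{\left(K,Z \right)} = 3$ ($r{\left(K,Z \right)} = - 3 \left(1 \left(-2\right) + 1\right) = - 3 \left(-2 + 1\right) = \left(-3\right) \left(-1\right) = 3$)
$r{\left(-137,-72 \right)} \left(-176\right) = 3 \left(-176\right) = -528$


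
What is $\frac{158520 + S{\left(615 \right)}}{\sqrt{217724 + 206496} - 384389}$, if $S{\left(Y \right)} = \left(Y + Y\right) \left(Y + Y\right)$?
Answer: $- \frac{642475462380}{147754479101} - \frac{3342840 \sqrt{106055}}{147754479101} \approx -4.3556$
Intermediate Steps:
$S{\left(Y \right)} = 4 Y^{2}$ ($S{\left(Y \right)} = 2 Y 2 Y = 4 Y^{2}$)
$\frac{158520 + S{\left(615 \right)}}{\sqrt{217724 + 206496} - 384389} = \frac{158520 + 4 \cdot 615^{2}}{\sqrt{217724 + 206496} - 384389} = \frac{158520 + 4 \cdot 378225}{\sqrt{424220} - 384389} = \frac{158520 + 1512900}{2 \sqrt{106055} - 384389} = \frac{1671420}{-384389 + 2 \sqrt{106055}}$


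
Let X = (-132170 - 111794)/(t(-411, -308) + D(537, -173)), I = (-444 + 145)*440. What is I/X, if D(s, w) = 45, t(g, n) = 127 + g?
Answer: -7860710/60991 ≈ -128.88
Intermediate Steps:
I = -131560 (I = -299*440 = -131560)
X = 243964/239 (X = (-132170 - 111794)/((127 - 411) + 45) = -243964/(-284 + 45) = -243964/(-239) = -243964*(-1/239) = 243964/239 ≈ 1020.8)
I/X = -131560/243964/239 = -131560*239/243964 = -7860710/60991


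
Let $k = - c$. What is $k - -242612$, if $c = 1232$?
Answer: $241380$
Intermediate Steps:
$k = -1232$ ($k = \left(-1\right) 1232 = -1232$)
$k - -242612 = -1232 - -242612 = -1232 + 242612 = 241380$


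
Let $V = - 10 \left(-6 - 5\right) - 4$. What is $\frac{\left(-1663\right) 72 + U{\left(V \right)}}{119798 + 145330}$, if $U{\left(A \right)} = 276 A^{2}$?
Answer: $\frac{124225}{11047} \approx 11.245$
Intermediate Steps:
$V = 106$ ($V = \left(-10\right) \left(-11\right) - 4 = 110 - 4 = 106$)
$\frac{\left(-1663\right) 72 + U{\left(V \right)}}{119798 + 145330} = \frac{\left(-1663\right) 72 + 276 \cdot 106^{2}}{119798 + 145330} = \frac{-119736 + 276 \cdot 11236}{265128} = \left(-119736 + 3101136\right) \frac{1}{265128} = 2981400 \cdot \frac{1}{265128} = \frac{124225}{11047}$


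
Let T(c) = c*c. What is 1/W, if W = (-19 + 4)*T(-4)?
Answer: -1/240 ≈ -0.0041667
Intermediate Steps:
T(c) = c²
W = -240 (W = (-19 + 4)*(-4)² = -15*16 = -240)
1/W = 1/(-240) = -1/240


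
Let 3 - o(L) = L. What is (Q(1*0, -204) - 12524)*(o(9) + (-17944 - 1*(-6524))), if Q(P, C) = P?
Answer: 143099224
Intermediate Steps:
o(L) = 3 - L
(Q(1*0, -204) - 12524)*(o(9) + (-17944 - 1*(-6524))) = (1*0 - 12524)*((3 - 1*9) + (-17944 - 1*(-6524))) = (0 - 12524)*((3 - 9) + (-17944 + 6524)) = -12524*(-6 - 11420) = -12524*(-11426) = 143099224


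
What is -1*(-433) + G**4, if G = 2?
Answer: 449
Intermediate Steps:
-1*(-433) + G**4 = -1*(-433) + 2**4 = 433 + 16 = 449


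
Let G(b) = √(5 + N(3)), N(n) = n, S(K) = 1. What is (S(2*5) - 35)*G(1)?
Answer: -68*√2 ≈ -96.167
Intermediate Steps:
G(b) = 2*√2 (G(b) = √(5 + 3) = √8 = 2*√2)
(S(2*5) - 35)*G(1) = (1 - 35)*(2*√2) = -68*√2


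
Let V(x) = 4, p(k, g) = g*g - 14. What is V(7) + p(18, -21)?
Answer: 431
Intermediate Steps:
p(k, g) = -14 + g² (p(k, g) = g² - 14 = -14 + g²)
V(7) + p(18, -21) = 4 + (-14 + (-21)²) = 4 + (-14 + 441) = 4 + 427 = 431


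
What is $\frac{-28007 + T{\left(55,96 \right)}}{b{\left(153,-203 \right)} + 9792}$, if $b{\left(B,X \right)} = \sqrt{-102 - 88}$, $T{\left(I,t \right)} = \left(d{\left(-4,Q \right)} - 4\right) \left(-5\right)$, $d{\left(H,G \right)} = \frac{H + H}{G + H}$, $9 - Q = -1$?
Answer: $- \frac{136991712}{47941727} + \frac{83941 i \sqrt{190}}{287650362} \approx -2.8575 + 0.0040224 i$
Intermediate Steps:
$Q = 10$ ($Q = 9 - -1 = 9 + 1 = 10$)
$d{\left(H,G \right)} = \frac{2 H}{G + H}$
$T{\left(I,t \right)} = \frac{80}{3}$ ($T{\left(I,t \right)} = \left(2 \left(-4\right) \frac{1}{10 - 4} - 4\right) \left(-5\right) = \left(2 \left(-4\right) \frac{1}{6} - 4\right) \left(-5\right) = \left(- \frac{4}{3} - 4\right) \left(-5\right) = \left(- \frac{16}{3}\right) \left(-5\right) = \frac{80}{3}$)
$b{\left(B,X \right)} = i \sqrt{190}$ ($b{\left(B,X \right)} = \sqrt{-190} = i \sqrt{190}$)
$\frac{-28007 + T{\left(55,96 \right)}}{b{\left(153,-203 \right)} + 9792} = \frac{-28007 + \frac{80}{3}}{i \sqrt{190} + 9792} = - \frac{83941}{3 \left(9792 + i \sqrt{190}\right)}$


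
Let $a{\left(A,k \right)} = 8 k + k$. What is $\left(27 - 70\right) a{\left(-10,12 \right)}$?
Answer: $-4644$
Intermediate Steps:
$a{\left(A,k \right)} = 9 k$
$\left(27 - 70\right) a{\left(-10,12 \right)} = \left(27 - 70\right) 9 \cdot 12 = \left(-43\right) 108 = -4644$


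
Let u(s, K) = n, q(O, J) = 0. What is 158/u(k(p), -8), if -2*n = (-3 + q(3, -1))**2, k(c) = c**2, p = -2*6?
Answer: -316/9 ≈ -35.111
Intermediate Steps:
p = -12
n = -9/2 (n = -(-3 + 0)**2/2 = -1/2*(-3)**2 = -1/2*9 = -9/2 ≈ -4.5000)
u(s, K) = -9/2
158/u(k(p), -8) = 158/(-9/2) = 158*(-2/9) = -316/9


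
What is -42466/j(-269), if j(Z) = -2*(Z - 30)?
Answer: -21233/299 ≈ -71.013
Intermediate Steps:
j(Z) = 60 - 2*Z (j(Z) = -2*(-30 + Z) = 60 - 2*Z)
-42466/j(-269) = -42466/(60 - 2*(-269)) = -42466/(60 + 538) = -42466/598 = -42466*1/598 = -21233/299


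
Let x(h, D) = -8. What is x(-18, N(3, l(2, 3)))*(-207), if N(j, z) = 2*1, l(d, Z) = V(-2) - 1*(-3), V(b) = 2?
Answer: 1656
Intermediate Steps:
l(d, Z) = 5 (l(d, Z) = 2 - 1*(-3) = 2 + 3 = 5)
N(j, z) = 2
x(-18, N(3, l(2, 3)))*(-207) = -8*(-207) = 1656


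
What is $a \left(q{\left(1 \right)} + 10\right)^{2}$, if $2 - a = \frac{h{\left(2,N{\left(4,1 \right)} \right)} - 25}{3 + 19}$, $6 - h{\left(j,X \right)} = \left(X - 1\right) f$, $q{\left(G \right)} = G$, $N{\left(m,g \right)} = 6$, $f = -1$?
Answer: $319$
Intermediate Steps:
$h{\left(j,X \right)} = 5 + X$ ($h{\left(j,X \right)} = 6 - \left(X - 1\right) \left(-1\right) = 6 - \left(-1 + X\right) \left(-1\right) = 6 - \left(1 - X\right) = 6 + \left(-1 + X\right) = 5 + X$)
$a = \frac{29}{11}$ ($a = 2 - \frac{\left(5 + 6\right) - 25}{3 + 19} = 2 - \frac{11 - 25}{22} = 2 - \left(-14\right) \frac{1}{22} = 2 - - \frac{7}{11} = 2 + \frac{7}{11} = \frac{29}{11} \approx 2.6364$)
$a \left(q{\left(1 \right)} + 10\right)^{2} = \frac{29 \left(1 + 10\right)^{2}}{11} = \frac{29 \cdot 11^{2}}{11} = \frac{29}{11} \cdot 121 = 319$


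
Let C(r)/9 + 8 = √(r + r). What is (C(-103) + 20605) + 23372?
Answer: 43905 + 9*I*√206 ≈ 43905.0 + 129.17*I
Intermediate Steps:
C(r) = -72 + 9*√2*√r (C(r) = -72 + 9*√(r + r) = -72 + 9*√(2*r) = -72 + 9*(√2*√r) = -72 + 9*√2*√r)
(C(-103) + 20605) + 23372 = ((-72 + 9*√2*√(-103)) + 20605) + 23372 = ((-72 + 9*√2*(I*√103)) + 20605) + 23372 = ((-72 + 9*I*√206) + 20605) + 23372 = (20533 + 9*I*√206) + 23372 = 43905 + 9*I*√206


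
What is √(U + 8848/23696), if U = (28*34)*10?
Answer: √20881615713/1481 ≈ 97.572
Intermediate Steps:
U = 9520 (U = 952*10 = 9520)
√(U + 8848/23696) = √(9520 + 8848/23696) = √(9520 + 8848*(1/23696)) = √(9520 + 553/1481) = √(14099673/1481) = √20881615713/1481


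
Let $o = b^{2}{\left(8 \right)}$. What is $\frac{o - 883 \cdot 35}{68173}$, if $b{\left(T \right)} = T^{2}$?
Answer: $- \frac{26809}{68173} \approx -0.39325$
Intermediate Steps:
$o = 4096$ ($o = \left(8^{2}\right)^{2} = 64^{2} = 4096$)
$\frac{o - 883 \cdot 35}{68173} = \frac{4096 - 883 \cdot 35}{68173} = \left(4096 - 30905\right) \frac{1}{68173} = \left(-26809\right) \frac{1}{68173} = - \frac{26809}{68173}$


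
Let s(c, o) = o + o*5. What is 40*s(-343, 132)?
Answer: 31680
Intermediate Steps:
s(c, o) = 6*o (s(c, o) = o + 5*o = 6*o)
40*s(-343, 132) = 40*(6*132) = 40*792 = 31680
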